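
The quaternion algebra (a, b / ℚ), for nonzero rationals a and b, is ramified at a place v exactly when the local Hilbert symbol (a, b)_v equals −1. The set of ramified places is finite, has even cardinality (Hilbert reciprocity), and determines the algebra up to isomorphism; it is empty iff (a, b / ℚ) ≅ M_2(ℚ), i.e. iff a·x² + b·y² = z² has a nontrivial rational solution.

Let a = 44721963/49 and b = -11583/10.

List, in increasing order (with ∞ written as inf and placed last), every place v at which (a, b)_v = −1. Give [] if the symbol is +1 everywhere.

Mod squares: a ≡ 3, b ≡ -1430. Check v ∈ {∞, 2, 3, 5, 7, 11, 13}.
v=13: a=13^2·(≡9), b=13^1·(≡11) mod 13; (9|13)=+1, (11|13)=-1; (−1)^{2·1·6}·(+1)^1·(-1)^2 = +1.
v=2: v_2(a)=0, v_2(b)=-1; units ≡ 3, 5 (mod 8); ε·ε+αω+βω = 1·0+0·1+-1·1 ≡ 1  ⇒  (a,b)_2 = -1.
v=7: a=7^-2·(≡6), b=7^0·(≡3) mod 7; (6|7)=-1, (3|7)=-1; (−1)^{-2·0·3}·(-1)^0·(-1)^-2 = +1.
v=3: a=3^7·(≡1), b=3^4·(≡1) mod 3; (1|3)=+1, (1|3)=+1; (−1)^{7·4·1}·(+1)^4·(+1)^7 = +1.
v=∞: 3 > 0 and -1430 < 0  ⇒  (a,b)_∞ = +1.
v=11: a=11^2·(≡5), b=11^1·(≡8) mod 11; (5|11)=+1, (8|11)=-1; (−1)^{2·1·5}·(+1)^1·(-1)^2 = +1.
v=5: a=5^0·(≡2), b=5^-1·(≡1) mod 5; (2|5)=-1, (1|5)=+1; (−1)^{0·-1·2}·(-1)^-1·(+1)^0 = -1.
(3, -1430 / ℚ) ramifies at {2, 5}: a division algebra.

[2, 5]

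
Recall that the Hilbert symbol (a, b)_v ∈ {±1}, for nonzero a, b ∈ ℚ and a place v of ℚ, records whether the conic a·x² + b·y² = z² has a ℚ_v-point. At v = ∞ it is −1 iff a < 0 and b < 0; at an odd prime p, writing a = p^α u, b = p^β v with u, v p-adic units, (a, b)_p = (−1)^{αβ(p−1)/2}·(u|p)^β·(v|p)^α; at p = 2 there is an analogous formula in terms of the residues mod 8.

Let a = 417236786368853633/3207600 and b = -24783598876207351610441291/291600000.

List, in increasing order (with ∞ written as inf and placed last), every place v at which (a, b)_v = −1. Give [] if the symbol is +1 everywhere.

[2, 5, 17, 37]

(a, b) ≡ (187, -8510) mod (ℚ^×)²; places V = {2, 3, 5, 7, 11, 13, 17, 23, 37, ∞}.
(a,b)_7: α=4, u≡6; β=8, v≡2 (mod 7); (6|7)=-1, (2|7)=+1; sign (−1)^0·-1^8·+1^4 = +1.
(a,b)_11: α=-1, u≡6; β=0, v≡5 (mod 11); (6|11)=-1, (5|11)=+1; sign (−1)^0·-1^0·+1^-1 = +1.
(a,b)_13: α=2, u≡7; β=0, v≡2 (mod 13); (7|13)=-1, (2|13)=-1; sign (−1)^0·-1^0·-1^2 = +1.
(a,b)_2: α=-4, β=-7; u≡3, v≡1 (mod 8); ε(u)ε(v)=1·0, αω(v)=-4·0, βω(u)=-7·1; sum ≡ 1  ⇒  -1.
(a,b)_17: α=5, u≡5; β=8, v≡6 (mod 17); (5|17)=-1, (6|17)=-1; sign (−1)^0·-1^8·-1^5 = -1.
(a,b)_23: α=2, u≡1; β=3, v≡21 (mod 23); (1|23)=+1, (21|23)=-1; sign (−1)^0·+1^3·-1^2 = +1.
(a,b)_3: α=-6, u≡1; β=-6, v≡1 (mod 3); (1|3)=+1, (1|3)=+1; sign (−1)^0·+1^-6·+1^-6 = +1.
(a,b)_5: α=-2, u≡2; β=-5, v≡2 (mod 5); (2|5)=-1, (2|5)=-1; sign (−1)^0·-1^-5·-1^-2 = -1.
(a,b)_∞: sgn(187)=+, sgn(-8510)=−, so +1.
(a,b)_37: α=2, u≡23; β=3, v≡20 (mod 37); (23|37)=-1, (20|37)=-1; sign (−1)^0·-1^3·-1^2 = -1.
|Ram(187, -8510)| = 4, even; anisotropic at {2, 5, 17, 37}.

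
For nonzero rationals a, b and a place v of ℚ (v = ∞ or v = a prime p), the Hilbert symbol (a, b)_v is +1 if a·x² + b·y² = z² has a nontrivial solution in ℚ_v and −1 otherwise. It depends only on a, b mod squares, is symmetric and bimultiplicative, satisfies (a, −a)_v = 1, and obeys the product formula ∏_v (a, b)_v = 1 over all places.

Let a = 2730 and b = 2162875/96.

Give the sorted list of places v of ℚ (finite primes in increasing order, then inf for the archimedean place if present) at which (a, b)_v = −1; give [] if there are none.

[2, 5, 7, 11]

Mod squares: a ≡ 2730, b ≡ 4290. Check v ∈ {∞, 2, 3, 5, 7, 11, 13}.
v=2: v_2(a)=1, v_2(b)=-5; units ≡ 5, 1 (mod 8); ε·ε+αω+βω = 0·0+1·0+-5·1 ≡ 1  ⇒  (a,b)_2 = -1.
v=13: a=13^1·(≡2), b=13^1·(≡8) mod 13; (2|13)=-1, (8|13)=-1; (−1)^{1·1·6}·(-1)^1·(-1)^1 = +1.
v=5: a=5^1·(≡1), b=5^3·(≡3) mod 5; (1|5)=+1, (3|5)=-1; (−1)^{1·3·2}·(+1)^3·(-1)^1 = -1.
v=∞: 2730 > 0 and 4290 > 0  ⇒  (a,b)_∞ = +1.
v=3: a=3^1·(≡1), b=3^-1·(≡2) mod 3; (1|3)=+1, (2|3)=-1; (−1)^{1·-1·1}·(+1)^-1·(-1)^1 = +1.
v=7: a=7^1·(≡5), b=7^0·(≡3) mod 7; (5|7)=-1, (3|7)=-1; (−1)^{1·0·3}·(-1)^0·(-1)^1 = -1.
v=11: a=11^0·(≡2), b=11^3·(≡1) mod 11; (2|11)=-1, (1|11)=+1; (−1)^{0·3·5}·(-1)^3·(+1)^0 = -1.
|Ram(2730, 4290)| = 4, even; anisotropic at {2, 5, 7, 11}.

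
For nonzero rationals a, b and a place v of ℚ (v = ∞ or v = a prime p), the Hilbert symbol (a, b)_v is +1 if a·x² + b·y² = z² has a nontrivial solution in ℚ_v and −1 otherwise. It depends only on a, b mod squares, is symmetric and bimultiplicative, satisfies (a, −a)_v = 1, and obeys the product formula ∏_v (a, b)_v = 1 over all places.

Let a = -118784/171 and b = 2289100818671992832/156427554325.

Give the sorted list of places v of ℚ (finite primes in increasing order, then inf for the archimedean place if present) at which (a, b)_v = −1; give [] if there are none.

[13, 19]

(a, b) ≡ (-551, 50141) mod (ℚ^×)²; places V = {2, 3, 5, 7, 13, 19, 29, 41, ∞}.
(a,b)_29: α=1, u≡12; β=3, v≡2 (mod 29); (12|29)=-1, (2|29)=-1; sign (−1)^0·-1^3·-1^1 = +1.
(a,b)_∞: sgn(-551)=−, sgn(50141)=+, so +1.
(a,b)_7: α=0, u≡2; β=-1, v≡4 (mod 7); (2|7)=+1, (4|7)=+1; sign (−1)^0·+1^-1·+1^0 = +1.
(a,b)_3: α=-2, u≡1; β=0, v≡2 (mod 3); (1|3)=+1, (2|3)=-1; sign (−1)^0·+1^0·-1^-2 = +1.
(a,b)_2: α=12, β=32; u≡1, v≡5 (mod 8); ε(u)ε(v)=0·0, αω(v)=12·1, βω(u)=32·0; sum ≡ 0  ⇒  +1.
(a,b)_13: α=0, u≡5; β=1, v≡12 (mod 13); (5|13)=-1, (12|13)=+1; sign (−1)^0·-1^1·+1^0 = -1.
(a,b)_5: α=0, u≡1; β=-2, v≡4 (mod 5); (1|5)=+1, (4|5)=+1; sign (−1)^0·+1^-2·+1^0 = +1.
(a,b)_19: α=-1, u≡11; β=-7, v≡16 (mod 19); (11|19)=+1, (16|19)=+1; sign (−1)^1·+1^-7·+1^-1 = -1.
(a,b)_41: α=0, u≡40; β=2, v≡33 (mod 41); (40|41)=+1, (33|41)=+1; sign (−1)^0·+1^2·+1^0 = +1.
|Ram(-551, 50141)| = 2, even; anisotropic at {13, 19}.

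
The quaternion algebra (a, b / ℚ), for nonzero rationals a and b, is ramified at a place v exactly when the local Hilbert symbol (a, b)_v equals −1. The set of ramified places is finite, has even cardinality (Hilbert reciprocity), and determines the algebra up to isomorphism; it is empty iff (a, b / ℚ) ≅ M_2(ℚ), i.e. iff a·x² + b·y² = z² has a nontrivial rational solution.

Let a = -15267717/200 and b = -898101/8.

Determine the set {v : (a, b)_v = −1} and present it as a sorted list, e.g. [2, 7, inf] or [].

[2, 29, 37, inf]

Mod squares: a ≡ -3392826, b ≡ -199578. Check v ∈ {∞, 2, 3, 5, 17, 29, 31, 37}.
v=3: a=3^3·(≡1), b=3^3·(≡2) mod 3; (1|3)=+1, (2|3)=-1; (−1)^{3·3·1}·(+1)^3·(-1)^3 = +1.
v=∞: -3392826 < 0 and -199578 < 0  ⇒  (a,b)_∞ = -1.
v=31: a=31^1·(≡17), b=31^1·(≡25) mod 31; (17|31)=-1, (25|31)=+1; (−1)^{1·1·15}·(-1)^1·(+1)^1 = +1.
v=5: a=5^-2·(≡1), b=5^0·(≡3) mod 5; (1|5)=+1, (3|5)=-1; (−1)^{-2·0·2}·(+1)^0·(-1)^-2 = +1.
v=37: a=37^1·(≡26), b=37^1·(≡23) mod 37; (26|37)=+1, (23|37)=-1; (−1)^{1·1·18}·(+1)^1·(-1)^1 = -1.
v=29: a=29^1·(≡12), b=29^1·(≡4) mod 29; (12|29)=-1, (4|29)=+1; (−1)^{1·1·14}·(-1)^1·(+1)^1 = -1.
v=17: a=17^1·(≡2), b=17^0·(≡16) mod 17; (2|17)=+1, (16|17)=+1; (−1)^{1·0·8}·(+1)^0·(+1)^1 = +1.
v=2: v_2(a)=-3, v_2(b)=-3; units ≡ 3, 3 (mod 8); ε·ε+αω+βω = 1·1+-3·1+-3·1 ≡ 1  ⇒  (a,b)_2 = -1.
(-3392826, -199578 / ℚ) ramifies at {2, 29, 37, ∞}: a division algebra.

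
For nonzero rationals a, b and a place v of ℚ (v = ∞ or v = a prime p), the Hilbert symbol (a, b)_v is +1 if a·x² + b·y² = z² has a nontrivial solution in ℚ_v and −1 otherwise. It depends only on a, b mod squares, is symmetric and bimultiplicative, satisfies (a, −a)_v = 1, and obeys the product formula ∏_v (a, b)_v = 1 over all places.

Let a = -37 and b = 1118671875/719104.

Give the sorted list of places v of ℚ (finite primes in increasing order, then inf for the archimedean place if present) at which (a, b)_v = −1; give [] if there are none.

(a, b) ≡ (-37, 7955) mod (ℚ^×)²; places V = {2, 3, 5, 37, 43, 53, ∞}.
(a,b)_3: α=0, u≡2; β=2, v≡2 (mod 3); (2|3)=-1, (2|3)=-1; sign (−1)^0·-1^2·-1^0 = +1.
(a,b)_37: α=1, u≡36; β=1, v≡34 (mod 37); (36|37)=+1, (34|37)=+1; sign (−1)^0·+1^1·+1^1 = +1.
(a,b)_2: α=0, β=-8; u≡3, v≡3 (mod 8); ε(u)ε(v)=1·1, αω(v)=0·1, βω(u)=-8·1; sum ≡ 1  ⇒  -1.
(a,b)_43: α=0, u≡6; β=1, v≡13 (mod 43); (6|43)=+1, (13|43)=+1; sign (−1)^0·+1^1·+1^0 = +1.
(a,b)_∞: sgn(-37)=−, sgn(7955)=+, so +1.
(a,b)_53: α=0, u≡16; β=-2, v≡50 (mod 53); (16|53)=+1, (50|53)=-1; sign (−1)^0·+1^-2·-1^0 = +1.
(a,b)_5: α=0, u≡3; β=7, v≡1 (mod 5); (3|5)=-1, (1|5)=+1; sign (−1)^0·-1^7·+1^0 = -1.
(-37, 7955 / ℚ) ramifies at {2, 5}: a division algebra.

[2, 5]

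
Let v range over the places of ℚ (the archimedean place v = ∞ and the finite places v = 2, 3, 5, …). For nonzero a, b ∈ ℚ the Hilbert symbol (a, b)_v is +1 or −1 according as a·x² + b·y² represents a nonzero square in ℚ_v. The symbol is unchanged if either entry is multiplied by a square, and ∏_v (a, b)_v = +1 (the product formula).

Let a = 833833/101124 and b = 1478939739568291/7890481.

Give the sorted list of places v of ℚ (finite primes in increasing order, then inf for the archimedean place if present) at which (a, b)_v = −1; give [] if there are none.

[7, 11, 17, 19, 23, 31]

(a, b) ≡ (17017, 5107219) mod (ℚ^×)²; places V = {2, 3, 7, 11, 13, 17, 19, 23, 29, 31, 53, ∞}.
(a,b)_2: α=-2, β=0; u≡1, v≡3 (mod 8); ε(u)ε(v)=0·1, αω(v)=-2·1, βω(u)=0·0; sum ≡ 0  ⇒  +1.
(a,b)_19: α=0, u≡3; β=1, v≡14 (mod 19); (3|19)=-1, (14|19)=-1; sign (−1)^0·-1^1·-1^0 = -1.
(a,b)_∞: sgn(17017)=+, sgn(5107219)=+, so +1.
(a,b)_17: α=1, u≡9; β=2, v≡7 (mod 17); (9|17)=+1, (7|17)=-1; sign (−1)^0·+1^2·-1^1 = -1.
(a,b)_13: α=1, u≡9; β=3, v≡9 (mod 13); (9|13)=+1, (9|13)=+1; sign (−1)^0·+1^3·+1^1 = +1.
(a,b)_11: α=1, u≡2; β=2, v≡7 (mod 11); (2|11)=-1, (7|11)=-1; sign (−1)^0·-1^2·-1^1 = -1.
(a,b)_53: α=-2, u≡29; β=-4, v≡51 (mod 53); (29|53)=+1, (51|53)=-1; sign (−1)^0·+1^-4·-1^-2 = +1.
(a,b)_7: α=3, u≡1; β=2, v≡5 (mod 7); (1|7)=+1, (5|7)=-1; sign (−1)^0·+1^2·-1^3 = -1.
(a,b)_29: α=0, u≡25; β=1, v≡1 (mod 29); (25|29)=+1, (1|29)=+1; sign (−1)^0·+1^1·+1^0 = +1.
(a,b)_23: α=0, u≡21; β=1, v≡11 (mod 23); (21|23)=-1, (11|23)=-1; sign (−1)^0·-1^1·-1^0 = -1.
(a,b)_31: α=0, u≡13; β=1, v≡3 (mod 31); (13|31)=-1, (3|31)=-1; sign (−1)^0·-1^1·-1^0 = -1.
(a,b)_3: α=-2, u≡1; β=0, v≡1 (mod 3); (1|3)=+1, (1|3)=+1; sign (−1)^0·+1^0·+1^-2 = +1.
|Ram(17017, 5107219)| = 6, even; anisotropic at {7, 11, 17, 19, 23, 31}.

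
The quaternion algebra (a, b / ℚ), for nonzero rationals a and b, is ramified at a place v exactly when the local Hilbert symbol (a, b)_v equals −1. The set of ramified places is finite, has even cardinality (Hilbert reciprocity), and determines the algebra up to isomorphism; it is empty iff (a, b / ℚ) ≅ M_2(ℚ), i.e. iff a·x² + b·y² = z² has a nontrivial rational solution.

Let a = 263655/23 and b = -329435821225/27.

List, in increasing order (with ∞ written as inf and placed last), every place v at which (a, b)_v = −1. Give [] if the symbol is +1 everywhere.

(a, b) ≡ (74865, -3) mod (ℚ^×)²; places V = {2, 3, 5, 7, 23, 31, ∞}.
(a,b)_5: α=1, u≡2; β=2, v≡3 (mod 5); (2|5)=-1, (3|5)=-1; sign (−1)^0·-1^2·-1^1 = -1.
(a,b)_∞: sgn(74865)=+, sgn(-3)=−, so +1.
(a,b)_3: α=5, u≡1; β=-3, v≡2 (mod 3); (1|3)=+1, (2|3)=-1; sign (−1)^1·+1^-3·-1^5 = +1.
(a,b)_31: α=1, u≡18; β=2, v≡16 (mod 31); (18|31)=+1, (16|31)=+1; sign (−1)^0·+1^2·+1^1 = +1.
(a,b)_2: α=0, β=0; u≡1, v≡5 (mod 8); ε(u)ε(v)=0·0, αω(v)=0·1, βω(u)=0·0; sum ≡ 0  ⇒  +1.
(a,b)_23: α=-1, u≡6; β=4, v≡19 (mod 23); (6|23)=+1, (19|23)=-1; sign (−1)^0·+1^4·-1^-1 = -1.
(a,b)_7: α=1, u≡6; β=2, v≡2 (mod 7); (6|7)=-1, (2|7)=+1; sign (−1)^0·-1^2·+1^1 = +1.
Ram(74865, -3) = {5, 23}; no ℚ_5-point on the conic.

[5, 23]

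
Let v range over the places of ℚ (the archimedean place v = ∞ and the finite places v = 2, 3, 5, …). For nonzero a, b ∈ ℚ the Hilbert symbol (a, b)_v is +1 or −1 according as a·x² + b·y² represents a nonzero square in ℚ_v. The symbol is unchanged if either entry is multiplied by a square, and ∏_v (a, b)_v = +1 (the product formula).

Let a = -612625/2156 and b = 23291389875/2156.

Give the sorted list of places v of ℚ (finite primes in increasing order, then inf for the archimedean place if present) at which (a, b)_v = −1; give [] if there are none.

[23, 29]

Mod squares: a ≡ -1595, b ≡ 72105. Check v ∈ {∞, 2, 3, 5, 7, 11, 13, 19, 23, 29}.
v=11: a=11^-1·(≡1), b=11^-1·(≡8) mod 11; (1|11)=+1, (8|11)=-1; (−1)^{-1·-1·5}·(+1)^-1·(-1)^-1 = +1.
v=5: a=5^3·(≡4), b=5^3·(≡4) mod 5; (4|5)=+1, (4|5)=+1; (−1)^{3·3·2}·(+1)^3·(+1)^3 = +1.
v=7: a=7^-2·(≡4), b=7^-2·(≡6) mod 7; (4|7)=+1, (6|7)=-1; (−1)^{-2·-2·3}·(+1)^-2·(-1)^-2 = +1.
v=29: a=29^1·(≡19), b=29^2·(≡2) mod 29; (19|29)=-1, (2|29)=-1; (−1)^{1·2·14}·(-1)^2·(-1)^1 = -1.
v=∞: -1595 < 0 and 72105 > 0  ⇒  (a,b)_∞ = +1.
v=2: v_2(a)=-2, v_2(b)=-2; units ≡ 5, 1 (mod 8); ε·ε+αω+βω = 0·0+-2·0+-2·1 ≡ 0  ⇒  (a,b)_2 = +1.
v=13: a=13^2·(≡12), b=13^2·(≡7) mod 13; (12|13)=+1, (7|13)=-1; (−1)^{2·2·6}·(+1)^2·(-1)^2 = +1.
v=23: a=23^0·(≡11), b=23^1·(≡10) mod 23; (11|23)=-1, (10|23)=-1; (−1)^{0·1·11}·(-1)^1·(-1)^0 = -1.
v=19: a=19^0·(≡16), b=19^1·(≡18) mod 19; (16|19)=+1, (18|19)=-1; (−1)^{0·1·9}·(+1)^1·(-1)^0 = +1.
v=3: a=3^0·(≡1), b=3^1·(≡2) mod 3; (1|3)=+1, (2|3)=-1; (−1)^{0·1·1}·(+1)^1·(-1)^0 = +1.
|Ram(-1595, 72105)| = 2, even; anisotropic at {23, 29}.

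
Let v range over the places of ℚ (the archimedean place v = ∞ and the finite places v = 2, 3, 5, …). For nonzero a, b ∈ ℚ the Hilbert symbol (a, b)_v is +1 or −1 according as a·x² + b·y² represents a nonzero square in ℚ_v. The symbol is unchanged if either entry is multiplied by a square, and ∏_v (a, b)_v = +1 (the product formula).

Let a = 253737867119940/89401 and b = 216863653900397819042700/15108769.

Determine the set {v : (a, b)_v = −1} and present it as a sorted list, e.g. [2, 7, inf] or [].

[5, 7, 19, 43]

(a, b) ≡ (665, 1763) mod (ℚ^×)²; places V = {2, 3, 5, 7, 13, 19, 23, 31, 41, 43, ∞}.
(a,b)_7: α=1, u≡4; β=2, v≡5 (mod 7); (4|7)=+1, (5|7)=-1; sign (−1)^0·+1^2·-1^1 = -1.
(a,b)_23: α=-2, u≡11; β=-2, v≡7 (mod 23); (11|23)=-1, (7|23)=-1; sign (−1)^0·-1^-2·-1^-2 = +1.
(a,b)_5: α=1, u≡3; β=2, v≡2 (mod 5); (3|5)=-1, (2|5)=-1; sign (−1)^0·-1^2·-1^1 = -1.
(a,b)_41: α=2, u≡20; β=3, v≡8 (mod 41); (20|41)=+1, (8|41)=+1; sign (−1)^0·+1^3·+1^2 = +1.
(a,b)_31: α=2, u≡9; β=2, v≡13 (mod 31); (9|31)=+1, (13|31)=-1; sign (−1)^0·+1^2·-1^2 = +1.
(a,b)_19: α=1, u≡5; β=2, v≡18 (mod 19); (5|19)=+1, (18|19)=-1; sign (−1)^0·+1^2·-1^1 = -1.
(a,b)_∞: sgn(665)=+, sgn(1763)=+, so +1.
(a,b)_2: α=2, β=2; u≡1, v≡3 (mod 8); ε(u)ε(v)=0·1, αω(v)=2·1, βω(u)=2·0; sum ≡ 0  ⇒  +1.
(a,b)_13: α=-2, u≡11; β=-4, v≡7 (mod 13); (11|13)=-1, (7|13)=-1; sign (−1)^0·-1^-4·-1^-2 = +1.
(a,b)_3: α=10, u≡2; β=16, v≡2 (mod 3); (2|3)=-1, (2|3)=-1; sign (−1)^0·-1^16·-1^10 = +1.
(a,b)_43: α=0, u≡3; β=1, v≡6 (mod 43); (3|43)=-1, (6|43)=+1; sign (−1)^0·-1^1·+1^0 = -1.
(665, 1763 / ℚ) ramifies at {5, 7, 19, 43}: a division algebra.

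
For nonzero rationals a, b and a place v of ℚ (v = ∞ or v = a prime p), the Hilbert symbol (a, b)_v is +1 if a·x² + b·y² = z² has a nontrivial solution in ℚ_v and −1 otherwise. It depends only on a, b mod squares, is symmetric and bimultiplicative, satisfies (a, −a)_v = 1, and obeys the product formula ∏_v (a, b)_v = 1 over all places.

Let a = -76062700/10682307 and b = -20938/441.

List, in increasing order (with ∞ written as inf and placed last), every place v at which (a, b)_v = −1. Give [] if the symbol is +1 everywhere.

[2, 3, 43, inf]

Mod squares: a ≡ -129, b ≡ -58. Check v ∈ {∞, 2, 3, 5, 7, 17, 19, 29, 37, 43}.
v=17: a=17^-2·(≡12), b=17^0·(≡11) mod 17; (12|17)=-1, (11|17)=-1; (−1)^{-2·0·8}·(-1)^0·(-1)^-2 = +1.
v=43: a=43^1·(≡36), b=43^0·(≡12) mod 43; (36|43)=+1, (12|43)=-1; (−1)^{1·0·21}·(+1)^0·(-1)^1 = -1.
v=∞: -129 < 0 and -58 < 0  ⇒  (a,b)_∞ = -1.
v=7: a=7^2·(≡1), b=7^-2·(≡3) mod 7; (1|7)=+1, (3|7)=-1; (−1)^{2·-2·3}·(+1)^-2·(-1)^2 = +1.
v=29: a=29^0·(≡20), b=29^1·(≡15) mod 29; (20|29)=+1, (15|29)=-1; (−1)^{0·1·14}·(+1)^1·(-1)^0 = +1.
v=3: a=3^-3·(≡2), b=3^-2·(≡2) mod 3; (2|3)=-1, (2|3)=-1; (−1)^{-3·-2·1}·(-1)^-2·(-1)^-3 = -1.
v=2: v_2(a)=2, v_2(b)=1; units ≡ 7, 3 (mod 8); ε·ε+αω+βω = 1·1+2·1+1·0 ≡ 1  ⇒  (a,b)_2 = -1.
v=37: a=37^-2·(≡6), b=37^0·(≡11) mod 37; (6|37)=-1, (11|37)=+1; (−1)^{-2·0·18}·(-1)^0·(+1)^-2 = +1.
v=19: a=19^2·(≡11), b=19^2·(≡14) mod 19; (11|19)=+1, (14|19)=-1; (−1)^{2·2·9}·(+1)^2·(-1)^2 = +1.
v=5: a=5^2·(≡1), b=5^0·(≡2) mod 5; (1|5)=+1, (2|5)=-1; (−1)^{2·0·2}·(+1)^0·(-1)^2 = +1.
Ram(-129, -58) = {2, 3, 43, ∞}; no ℚ_2-point on the conic.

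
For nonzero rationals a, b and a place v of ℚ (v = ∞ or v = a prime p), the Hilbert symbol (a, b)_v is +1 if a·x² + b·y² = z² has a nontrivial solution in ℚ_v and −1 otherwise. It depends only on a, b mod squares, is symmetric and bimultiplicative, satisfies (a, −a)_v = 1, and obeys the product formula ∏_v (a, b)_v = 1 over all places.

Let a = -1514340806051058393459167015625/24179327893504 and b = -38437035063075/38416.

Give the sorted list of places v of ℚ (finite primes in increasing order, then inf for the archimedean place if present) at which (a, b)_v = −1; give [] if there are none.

[23, 29, 41, inf]

(a, b) ≡ (-41, -139403) mod (ℚ^×)²; places V = {2, 3, 5, 7, 11, 19, 23, 29, 41, ∞}.
(a,b)_2: α=-22, β=-4; u≡7, v≡5 (mod 8); ε(u)ε(v)=1·0, αω(v)=-22·1, βω(u)=-4·0; sum ≡ 0  ⇒  +1.
(a,b)_5: α=6, u≡4; β=2, v≡2 (mod 5); (4|5)=+1, (2|5)=-1; sign (−1)^0·+1^2·-1^6 = +1.
(a,b)_3: α=16, u≡1; β=8, v≡1 (mod 3); (1|3)=+1, (1|3)=+1; sign (−1)^0·+1^8·+1^16 = +1.
(a,b)_23: α=2, u≡5; β=1, v≡21 (mod 23); (5|23)=-1, (21|23)=-1; sign (−1)^0·-1^1·-1^2 = -1.
(a,b)_29: α=2, u≡15; β=1, v≡4 (mod 29); (15|29)=-1, (4|29)=+1; sign (−1)^0·-1^1·+1^2 = -1.
(a,b)_41: α=5, u≡33; β=2, v≡34 (mod 41); (33|41)=+1, (34|41)=-1; sign (−1)^0·+1^2·-1^5 = -1.
(a,b)_∞: sgn(-41)=−, sgn(-139403)=−, so -1.
(a,b)_19: α=2, u≡17; β=1, v≡11 (mod 19); (17|19)=+1, (11|19)=+1; sign (−1)^0·+1^1·+1^2 = +1.
(a,b)_7: α=-8, u≡1; β=-4, v≡1 (mod 7); (1|7)=+1, (1|7)=+1; sign (−1)^0·+1^-4·+1^-8 = +1.
(a,b)_11: α=2, u≡5; β=1, v≡2 (mod 11); (5|11)=+1, (2|11)=-1; sign (−1)^0·+1^1·-1^2 = +1.
(-41, -139403 / ℚ) ramifies at {23, 29, 41, ∞}: a division algebra.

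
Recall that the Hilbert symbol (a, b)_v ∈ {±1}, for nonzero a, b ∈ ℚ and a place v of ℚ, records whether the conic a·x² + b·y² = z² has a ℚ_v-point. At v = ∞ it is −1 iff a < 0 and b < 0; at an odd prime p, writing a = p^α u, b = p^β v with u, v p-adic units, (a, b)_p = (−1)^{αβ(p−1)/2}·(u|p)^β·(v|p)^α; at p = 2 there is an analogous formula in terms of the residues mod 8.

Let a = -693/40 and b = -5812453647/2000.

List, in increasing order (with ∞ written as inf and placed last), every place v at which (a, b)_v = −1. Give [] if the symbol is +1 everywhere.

[2, 5, 11, inf]

Mod squares: a ≡ -770, b ≡ -1235. Check v ∈ {∞, 2, 3, 5, 7, 11, 13, 19}.
v=11: a=11^1·(≡2), b=11^2·(≡8) mod 11; (2|11)=-1, (8|11)=-1; (−1)^{1·2·5}·(-1)^2·(-1)^1 = -1.
v=13: a=13^0·(≡9), b=13^1·(≡12) mod 13; (9|13)=+1, (12|13)=+1; (−1)^{0·1·6}·(+1)^1·(+1)^0 = +1.
v=2: v_2(a)=-3, v_2(b)=-4; units ≡ 7, 5 (mod 8); ε·ε+αω+βω = 1·0+-3·1+-4·0 ≡ 1  ⇒  (a,b)_2 = -1.
v=5: a=5^-1·(≡4), b=5^-3·(≡3) mod 5; (4|5)=+1, (3|5)=-1; (−1)^{-1·-3·2}·(+1)^-3·(-1)^-1 = -1.
v=3: a=3^2·(≡1), b=3^4·(≡1) mod 3; (1|3)=+1, (1|3)=+1; (−1)^{2·4·1}·(+1)^4·(+1)^2 = +1.
v=∞: -770 < 0 and -1235 < 0  ⇒  (a,b)_∞ = -1.
v=7: a=7^1·(≡4), b=7^4·(≡1) mod 7; (4|7)=+1, (1|7)=+1; (−1)^{1·4·3}·(+1)^4·(+1)^1 = +1.
v=19: a=19^0·(≡5), b=19^1·(≡9) mod 19; (5|19)=+1, (9|19)=+1; (−1)^{0·1·9}·(+1)^1·(+1)^0 = +1.
(-770, -1235 / ℚ) ramifies at {2, 5, 11, ∞}: a division algebra.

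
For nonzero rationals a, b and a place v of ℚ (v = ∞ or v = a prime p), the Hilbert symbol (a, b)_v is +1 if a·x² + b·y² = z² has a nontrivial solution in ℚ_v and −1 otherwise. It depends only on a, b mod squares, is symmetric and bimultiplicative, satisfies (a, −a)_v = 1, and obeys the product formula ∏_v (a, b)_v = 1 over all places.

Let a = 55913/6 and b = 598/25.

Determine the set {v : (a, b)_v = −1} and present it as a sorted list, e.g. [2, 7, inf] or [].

[2, 13, 17, 23]

(a, b) ≡ (335478, 598) mod (ℚ^×)²; places V = {2, 3, 5, 11, 13, 17, 23, ∞}.
(a,b)_17: α=1, u≡7; β=0, v≡11 (mod 17); (7|17)=-1, (11|17)=-1; sign (−1)^0·-1^0·-1^1 = -1.
(a,b)_∞: sgn(335478)=+, sgn(598)=+, so +1.
(a,b)_3: α=-1, u≡1; β=0, v≡1 (mod 3); (1|3)=+1, (1|3)=+1; sign (−1)^0·+1^0·+1^-1 = +1.
(a,b)_23: α=1, u≡18; β=1, v≡13 (mod 23); (18|23)=+1, (13|23)=+1; sign (−1)^1·+1^1·+1^1 = -1.
(a,b)_11: α=1, u≡2; β=0, v≡5 (mod 11); (2|11)=-1, (5|11)=+1; sign (−1)^0·-1^0·+1^1 = +1.
(a,b)_2: α=-1, β=1; u≡3, v≡3 (mod 8); ε(u)ε(v)=1·1, αω(v)=-1·1, βω(u)=1·1; sum ≡ 1  ⇒  -1.
(a,b)_5: α=0, u≡3; β=-2, v≡3 (mod 5); (3|5)=-1, (3|5)=-1; sign (−1)^0·-1^-2·-1^0 = +1.
(a,b)_13: α=1, u≡4; β=1, v≡6 (mod 13); (4|13)=+1, (6|13)=-1; sign (−1)^0·+1^1·-1^1 = -1.
|Ram(335478, 598)| = 4, even; anisotropic at {2, 13, 17, 23}.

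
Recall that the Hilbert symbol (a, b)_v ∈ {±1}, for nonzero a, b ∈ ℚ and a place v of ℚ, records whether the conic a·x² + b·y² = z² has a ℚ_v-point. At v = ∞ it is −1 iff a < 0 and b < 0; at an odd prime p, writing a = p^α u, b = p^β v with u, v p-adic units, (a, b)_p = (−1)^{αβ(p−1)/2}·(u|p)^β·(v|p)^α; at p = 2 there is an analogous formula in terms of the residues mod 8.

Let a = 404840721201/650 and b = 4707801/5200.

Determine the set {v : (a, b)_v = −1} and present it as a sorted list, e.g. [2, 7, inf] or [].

Mod squares: a ≡ 15834, b ≡ 2093. Check v ∈ {∞, 2, 3, 5, 7, 13, 19, 23, 29, 59}.
v=∞: 15834 > 0 and 2093 > 0  ⇒  (a,b)_∞ = +1.
v=23: a=23^2·(≡20), b=23^1·(≡5) mod 23; (20|23)=-1, (5|23)=-1; (−1)^{2·1·11}·(-1)^1·(-1)^2 = -1.
v=29: a=29^1·(≡7), b=29^0·(≡16) mod 29; (7|29)=+1, (16|29)=+1; (−1)^{1·0·14}·(+1)^0·(+1)^1 = +1.
v=3: a=3^1·(≡1), b=3^4·(≡2) mod 3; (1|3)=+1, (2|3)=-1; (−1)^{1·4·1}·(+1)^4·(-1)^1 = -1.
v=7: a=7^1·(≡2), b=7^1·(≡3) mod 7; (2|7)=+1, (3|7)=-1; (−1)^{1·1·3}·(+1)^1·(-1)^1 = +1.
v=2: v_2(a)=-1, v_2(b)=-4; units ≡ 5, 5 (mod 8); ε·ε+αω+βω = 0·0+-1·1+-4·1 ≡ 1  ⇒  (a,b)_2 = -1.
v=19: a=19^2·(≡16), b=19^2·(≡2) mod 19; (16|19)=+1, (2|19)=-1; (−1)^{2·2·9}·(+1)^2·(-1)^2 = +1.
v=13: a=13^-1·(≡3), b=13^-1·(≡2) mod 13; (3|13)=+1, (2|13)=-1; (−1)^{-1·-1·6}·(+1)^-1·(-1)^-1 = -1.
v=59: a=59^2·(≡29), b=59^0·(≡46) mod 59; (29|59)=+1, (46|59)=+1; (−1)^{2·0·29}·(+1)^0·(+1)^2 = +1.
v=5: a=5^-2·(≡1), b=5^-2·(≡2) mod 5; (1|5)=+1, (2|5)=-1; (−1)^{-2·-2·2}·(+1)^-2·(-1)^-2 = +1.
|Ram(15834, 2093)| = 4, even; anisotropic at {2, 3, 13, 23}.

[2, 3, 13, 23]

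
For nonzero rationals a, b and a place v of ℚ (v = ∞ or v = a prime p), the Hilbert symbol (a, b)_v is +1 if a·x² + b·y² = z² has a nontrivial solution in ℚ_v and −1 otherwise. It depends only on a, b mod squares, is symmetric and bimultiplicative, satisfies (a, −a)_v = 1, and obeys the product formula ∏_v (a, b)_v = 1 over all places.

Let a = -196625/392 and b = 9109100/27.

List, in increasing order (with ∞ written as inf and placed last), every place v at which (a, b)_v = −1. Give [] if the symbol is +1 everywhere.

(a, b) ≡ (-130, 33) mod (ℚ^×)²; places V = {2, 3, 5, 7, 11, 13, ∞}.
(a,b)_5: α=3, u≡1; β=2, v≡2 (mod 5); (1|5)=+1, (2|5)=-1; sign (−1)^0·+1^2·-1^3 = -1.
(a,b)_2: α=-3, β=2; u≡7, v≡1 (mod 8); ε(u)ε(v)=1·0, αω(v)=-3·0, βω(u)=2·0; sum ≡ 0  ⇒  +1.
(a,b)_7: α=-2, u≡5; β=2, v≡6 (mod 7); (5|7)=-1, (6|7)=-1; sign (−1)^0·-1^2·-1^-2 = +1.
(a,b)_13: α=1, u≡10; β=2, v≡2 (mod 13); (10|13)=+1, (2|13)=-1; sign (−1)^0·+1^2·-1^1 = -1.
(a,b)_3: α=0, u≡2; β=-3, v≡2 (mod 3); (2|3)=-1, (2|3)=-1; sign (−1)^0·-1^-3·-1^0 = -1.
(a,b)_∞: sgn(-130)=−, sgn(33)=+, so +1.
(a,b)_11: α=2, u≡2; β=1, v≡4 (mod 11); (2|11)=-1, (4|11)=+1; sign (−1)^0·-1^1·+1^2 = -1.
Ram(-130, 33) = {3, 5, 11, 13}; no ℚ_3-point on the conic.

[3, 5, 11, 13]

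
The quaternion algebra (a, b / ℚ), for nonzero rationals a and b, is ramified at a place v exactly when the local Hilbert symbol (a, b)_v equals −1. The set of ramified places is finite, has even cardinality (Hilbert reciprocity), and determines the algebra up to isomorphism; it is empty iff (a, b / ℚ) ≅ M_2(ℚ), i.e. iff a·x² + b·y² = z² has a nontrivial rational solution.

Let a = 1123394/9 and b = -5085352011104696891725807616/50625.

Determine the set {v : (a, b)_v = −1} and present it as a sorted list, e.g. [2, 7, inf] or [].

Mod squares: a ≡ 1123394, b ≡ -983777470286. Check v ∈ {∞, 2, 3, 5, 13, 17, 19, 31, 37, 41, 47, 53}.
v=19: a=19^1·(≡4), b=19^3·(≡12) mod 19; (4|19)=+1, (12|19)=-1; (−1)^{1·3·9}·(+1)^3·(-1)^1 = +1.
v=47: a=47^1·(≡29), b=47^3·(≡35) mod 47; (29|47)=-1, (35|47)=-1; (−1)^{1·3·23}·(-1)^3·(-1)^1 = -1.
v=∞: 1123394 > 0 and -983777470286 < 0  ⇒  (a,b)_∞ = +1.
v=3: a=3^-2·(≡2), b=3^-4·(≡1) mod 3; (2|3)=-1, (1|3)=+1; (−1)^{-2·-4·1}·(-1)^-4·(+1)^-2 = +1.
v=37: a=37^1·(≡23), b=37^3·(≡20) mod 37; (23|37)=-1, (20|37)=-1; (−1)^{1·3·18}·(-1)^3·(-1)^1 = +1.
v=13: a=13^0·(≡10), b=13^1·(≡12) mod 13; (10|13)=+1, (12|13)=+1; (−1)^{0·1·6}·(+1)^1·(+1)^0 = +1.
v=5: a=5^0·(≡1), b=5^-4·(≡4) mod 5; (1|5)=+1, (4|5)=+1; (−1)^{0·-4·2}·(+1)^-4·(+1)^0 = +1.
v=31: a=31^0·(≡19), b=31^1·(≡29) mod 31; (19|31)=+1, (29|31)=-1; (−1)^{0·1·15}·(+1)^1·(-1)^0 = +1.
v=53: a=53^0·(≡36), b=53^1·(≡25) mod 53; (36|53)=+1, (25|53)=+1; (−1)^{0·1·26}·(+1)^1·(+1)^0 = +1.
v=41: a=41^0·(≡13), b=41^1·(≡24) mod 41; (13|41)=-1, (24|41)=-1; (−1)^{0·1·20}·(-1)^1·(-1)^0 = -1.
v=2: v_2(a)=1, v_2(b)=15; units ≡ 1, 1 (mod 8); ε·ε+αω+βω = 0·0+1·0+15·0 ≡ 0  ⇒  (a,b)_2 = +1.
v=17: a=17^1·(≡6), b=17^3·(≡3) mod 17; (6|17)=-1, (3|17)=-1; (−1)^{1·3·8}·(-1)^3·(-1)^1 = +1.
(1123394, -983777470286 / ℚ) ramifies at {41, 47}: a division algebra.

[41, 47]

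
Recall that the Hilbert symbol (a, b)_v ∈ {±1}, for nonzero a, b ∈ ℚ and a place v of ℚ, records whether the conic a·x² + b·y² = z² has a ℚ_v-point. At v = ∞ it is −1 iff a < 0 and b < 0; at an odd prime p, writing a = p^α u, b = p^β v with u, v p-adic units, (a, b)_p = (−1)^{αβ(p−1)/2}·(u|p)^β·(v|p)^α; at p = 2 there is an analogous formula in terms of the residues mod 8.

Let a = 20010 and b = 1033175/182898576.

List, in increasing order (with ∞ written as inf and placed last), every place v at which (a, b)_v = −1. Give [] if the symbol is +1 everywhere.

[3, 5, 23, 29]

Mod squares: a ≡ 20010, b ≡ 143. Check v ∈ {∞, 2, 3, 5, 7, 11, 13, 17, 23, 29}.
v=3: a=3^1·(≡1), b=3^-2·(≡2) mod 3; (1|3)=+1, (2|3)=-1; (−1)^{1·-2·1}·(+1)^-2·(-1)^1 = -1.
v=11: a=11^0·(≡1), b=11^1·(≡6) mod 11; (1|11)=+1, (6|11)=-1; (−1)^{0·1·5}·(+1)^1·(-1)^0 = +1.
v=17: a=17^0·(≡1), b=17^2·(≡3) mod 17; (1|17)=+1, (3|17)=-1; (−1)^{0·2·8}·(+1)^2·(-1)^0 = +1.
v=∞: 20010 > 0 and 143 > 0  ⇒  (a,b)_∞ = +1.
v=5: a=5^1·(≡2), b=5^2·(≡2) mod 5; (2|5)=-1, (2|5)=-1; (−1)^{1·2·2}·(-1)^2·(-1)^1 = -1.
v=23: a=23^1·(≡19), b=23^-2·(≡22) mod 23; (19|23)=-1, (22|23)=-1; (−1)^{1·-2·11}·(-1)^-2·(-1)^1 = -1.
v=2: v_2(a)=1, v_2(b)=-4; units ≡ 5, 7 (mod 8); ε·ε+αω+βω = 0·1+1·0+-4·1 ≡ 0  ⇒  (a,b)_2 = +1.
v=7: a=7^0·(≡4), b=7^-4·(≡5) mod 7; (4|7)=+1, (5|7)=-1; (−1)^{0·-4·3}·(+1)^-4·(-1)^0 = +1.
v=29: a=29^1·(≡23), b=29^0·(≡15) mod 29; (23|29)=+1, (15|29)=-1; (−1)^{1·0·14}·(+1)^0·(-1)^1 = -1.
v=13: a=13^0·(≡3), b=13^1·(≡2) mod 13; (3|13)=+1, (2|13)=-1; (−1)^{0·1·6}·(+1)^1·(-1)^0 = +1.
|Ram(20010, 143)| = 4, even; anisotropic at {3, 5, 23, 29}.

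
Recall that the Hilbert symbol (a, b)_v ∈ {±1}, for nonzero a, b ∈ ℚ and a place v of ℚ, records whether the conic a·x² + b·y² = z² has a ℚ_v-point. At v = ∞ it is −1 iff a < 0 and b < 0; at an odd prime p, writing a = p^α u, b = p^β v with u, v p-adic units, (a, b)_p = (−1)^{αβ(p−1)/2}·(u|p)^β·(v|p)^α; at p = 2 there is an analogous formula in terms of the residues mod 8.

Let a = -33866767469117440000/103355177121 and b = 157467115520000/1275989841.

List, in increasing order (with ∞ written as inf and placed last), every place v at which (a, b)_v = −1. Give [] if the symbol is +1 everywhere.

(a, b) ≡ (-286, 47) mod (ℚ^×)²; places V = {2, 3, 5, 7, 11, 13, 47, ∞}.
(a,b)_47: α=2, u≡5; β=1, v≡37 (mod 47); (5|47)=-1, (37|47)=+1; sign (−1)^0·-1^1·+1^2 = -1.
(a,b)_∞: sgn(-286)=−, sgn(47)=+, so +1.
(a,b)_13: α=3, u≡9; β=2, v≡8 (mod 13); (9|13)=+1, (8|13)=-1; sign (−1)^0·+1^2·-1^3 = -1.
(a,b)_2: α=23, β=18; u≡1, v≡7 (mod 8); ε(u)ε(v)=0·1, αω(v)=23·0, βω(u)=18·0; sum ≡ 0  ⇒  +1.
(a,b)_3: α=-16, u≡2; β=-12, v≡2 (mod 3); (2|3)=-1, (2|3)=-1; sign (−1)^0·-1^-12·-1^-16 = +1.
(a,b)_7: α=-4, u≡1; β=-4, v≡6 (mod 7); (1|7)=+1, (6|7)=-1; sign (−1)^0·+1^-4·-1^-4 = +1.
(a,b)_5: α=4, u≡1; β=4, v≡2 (mod 5); (1|5)=+1, (2|5)=-1; sign (−1)^0·+1^4·-1^4 = +1.
(a,b)_11: α=3, u≡7; β=2, v≡1 (mod 11); (7|11)=-1, (1|11)=+1; sign (−1)^0·-1^2·+1^3 = +1.
(-286, 47 / ℚ) ramifies at {13, 47}: a division algebra.

[13, 47]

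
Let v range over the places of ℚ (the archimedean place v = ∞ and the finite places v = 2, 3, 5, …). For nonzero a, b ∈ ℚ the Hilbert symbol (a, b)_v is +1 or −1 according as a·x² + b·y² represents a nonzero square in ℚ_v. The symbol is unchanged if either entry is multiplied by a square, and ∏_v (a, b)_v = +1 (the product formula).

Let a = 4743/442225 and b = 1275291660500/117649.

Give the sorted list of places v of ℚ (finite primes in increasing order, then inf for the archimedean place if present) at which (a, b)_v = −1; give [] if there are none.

Mod squares: a ≡ 527, b ≡ 623645. Check v ∈ {∞, 2, 3, 5, 7, 11, 13, 17, 19, 23, 29, 31}.
v=17: a=17^1·(≡6), b=17^1·(≡9) mod 17; (6|17)=-1, (9|17)=+1; (−1)^{1·1·8}·(-1)^1·(+1)^1 = -1.
v=7: a=7^-2·(≡2), b=7^-6·(≡4) mod 7; (2|7)=+1, (4|7)=+1; (−1)^{-2·-6·3}·(+1)^-6·(+1)^-2 = +1.
v=2: v_2(a)=0, v_2(b)=2; units ≡ 7, 5 (mod 8); ε·ε+αω+βω = 1·0+0·1+2·0 ≡ 0  ⇒  (a,b)_2 = +1.
v=13: a=13^0·(≡6), b=13^2·(≡1) mod 13; (6|13)=-1, (1|13)=+1; (−1)^{0·2·6}·(-1)^2·(+1)^0 = +1.
v=∞: 527 > 0 and 623645 > 0  ⇒  (a,b)_∞ = +1.
v=3: a=3^2·(≡2), b=3^0·(≡2) mod 3; (2|3)=-1, (2|3)=-1; (−1)^{2·0·1}·(-1)^0·(-1)^2 = +1.
v=19: a=19^-2·(≡14), b=19^0·(≡10) mod 19; (14|19)=-1, (10|19)=-1; (−1)^{-2·0·9}·(-1)^0·(-1)^-2 = +1.
v=5: a=5^-2·(≡2), b=5^3·(≡1) mod 5; (2|5)=-1, (1|5)=+1; (−1)^{-2·3·2}·(-1)^3·(+1)^-2 = -1.
v=11: a=11^0·(≡8), b=11^3·(≡1) mod 11; (8|11)=-1, (1|11)=+1; (−1)^{0·3·5}·(-1)^3·(+1)^0 = -1.
v=29: a=29^0·(≡4), b=29^1·(≡24) mod 29; (4|29)=+1, (24|29)=+1; (−1)^{0·1·14}·(+1)^1·(+1)^0 = +1.
v=23: a=23^0·(≡7), b=23^1·(≡15) mod 23; (7|23)=-1, (15|23)=-1; (−1)^{0·1·11}·(-1)^1·(-1)^0 = -1.
v=31: a=31^1·(≡6), b=31^0·(≡10) mod 31; (6|31)=-1, (10|31)=+1; (−1)^{1·0·15}·(-1)^0·(+1)^1 = +1.
|Ram(527, 623645)| = 4, even; anisotropic at {5, 11, 17, 23}.

[5, 11, 17, 23]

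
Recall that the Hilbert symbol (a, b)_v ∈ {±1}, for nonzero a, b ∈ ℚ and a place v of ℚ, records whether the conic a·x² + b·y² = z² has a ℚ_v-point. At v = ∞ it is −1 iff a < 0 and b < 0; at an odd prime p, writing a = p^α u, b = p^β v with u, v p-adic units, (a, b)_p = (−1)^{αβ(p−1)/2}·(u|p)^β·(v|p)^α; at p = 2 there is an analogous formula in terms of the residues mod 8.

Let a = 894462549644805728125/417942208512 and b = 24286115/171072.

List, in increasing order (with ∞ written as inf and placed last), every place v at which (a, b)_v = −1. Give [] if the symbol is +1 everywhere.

[2, 3, 7, 11]

Mod squares: a ≡ 255, b ≡ 1155. Check v ∈ {∞, 2, 3, 5, 7, 11, 17}.
v=11: a=11^2·(≡7), b=11^-1·(≡2) mod 11; (7|11)=-1, (2|11)=-1; (−1)^{2·-1·5}·(-1)^-1·(-1)^2 = -1.
v=5: a=5^5·(≡4), b=5^1·(≡4) mod 5; (4|5)=+1, (4|5)=+1; (−1)^{5·1·2}·(+1)^1·(+1)^5 = +1.
v=17: a=17^7·(≡15), b=17^2·(≡4) mod 17; (15|17)=+1, (4|17)=+1; (−1)^{7·2·8}·(+1)^2·(+1)^7 = +1.
v=2: v_2(a)=-18, v_2(b)=-6; units ≡ 7, 3 (mod 8); ε·ε+αω+βω = 1·1+-18·1+-6·0 ≡ 1  ⇒  (a,b)_2 = -1.
v=3: a=3^-13·(≡1), b=3^-5·(≡1) mod 3; (1|3)=+1, (1|3)=+1; (−1)^{-13·-5·1}·(+1)^-5·(+1)^-13 = -1.
v=∞: 255 > 0 and 1155 > 0  ⇒  (a,b)_∞ = +1.
v=7: a=7^8·(≡6), b=7^5·(≡4) mod 7; (6|7)=-1, (4|7)=+1; (−1)^{8·5·3}·(-1)^5·(+1)^8 = -1.
|Ram(255, 1155)| = 4, even; anisotropic at {2, 3, 7, 11}.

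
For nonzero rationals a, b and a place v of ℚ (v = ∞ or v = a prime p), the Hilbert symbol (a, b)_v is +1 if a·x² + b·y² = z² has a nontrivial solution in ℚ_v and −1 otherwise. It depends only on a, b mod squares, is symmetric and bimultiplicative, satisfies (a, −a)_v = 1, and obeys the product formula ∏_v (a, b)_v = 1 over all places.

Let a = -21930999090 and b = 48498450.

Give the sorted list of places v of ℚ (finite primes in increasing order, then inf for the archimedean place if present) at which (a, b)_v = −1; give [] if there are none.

(a, b) ≡ (-4290, 1939938) mod (ℚ^×)²; places V = {2, 3, 5, 7, 11, 13, 17, 19, ∞}.
(a,b)_11: α=1, u≡7; β=1, v≡7 (mod 11); (7|11)=-1, (7|11)=-1; sign (−1)^1·-1^1·-1^1 = -1.
(a,b)_13: α=1, u≡8; β=1, v≡1 (mod 13); (8|13)=-1, (1|13)=+1; sign (−1)^0·-1^1·+1^1 = -1.
(a,b)_2: α=1, β=1; u≡7, v≡1 (mod 8); ε(u)ε(v)=1·0, αω(v)=1·0, βω(u)=1·0; sum ≡ 0  ⇒  +1.
(a,b)_7: α=2, u≡1; β=1, v≡2 (mod 7); (1|7)=+1, (2|7)=+1; sign (−1)^0·+1^1·+1^2 = +1.
(a,b)_3: α=1, u≡1; β=1, v≡2 (mod 3); (1|3)=+1, (2|3)=-1; sign (−1)^1·+1^1·-1^1 = +1.
(a,b)_19: α=2, u≡5; β=1, v≡14 (mod 19); (5|19)=+1, (14|19)=-1; sign (−1)^0·+1^1·-1^2 = +1.
(a,b)_∞: sgn(-4290)=−, sgn(1939938)=+, so +1.
(a,b)_17: α=2, u≡14; β=1, v≡12 (mod 17); (14|17)=-1, (12|17)=-1; sign (−1)^0·-1^1·-1^2 = -1.
(a,b)_5: α=1, u≡2; β=2, v≡3 (mod 5); (2|5)=-1, (3|5)=-1; sign (−1)^0·-1^2·-1^1 = -1.
|Ram(-4290, 1939938)| = 4, even; anisotropic at {5, 11, 13, 17}.

[5, 11, 13, 17]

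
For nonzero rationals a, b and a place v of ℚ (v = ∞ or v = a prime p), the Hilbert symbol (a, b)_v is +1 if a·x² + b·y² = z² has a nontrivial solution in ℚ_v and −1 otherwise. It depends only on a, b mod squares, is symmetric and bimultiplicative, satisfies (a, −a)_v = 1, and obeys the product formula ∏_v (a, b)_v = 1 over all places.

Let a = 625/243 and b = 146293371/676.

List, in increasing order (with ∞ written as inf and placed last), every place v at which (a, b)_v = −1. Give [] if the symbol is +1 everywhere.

[2, 29, 31, 41]

Mod squares: a ≡ 3, b ≡ 36859. Check v ∈ {∞, 2, 3, 5, 7, 13, 29, 31, 41}.
v=5: a=5^4·(≡2), b=5^0·(≡1) mod 5; (2|5)=-1, (1|5)=+1; (−1)^{4·0·2}·(-1)^0·(+1)^4 = +1.
v=41: a=41^0·(≡24), b=41^1·(≡34) mod 41; (24|41)=-1, (34|41)=-1; (−1)^{0·1·20}·(-1)^1·(-1)^0 = -1.
v=∞: 3 > 0 and 36859 > 0  ⇒  (a,b)_∞ = +1.
v=31: a=31^0·(≡30), b=31^1·(≡24) mod 31; (30|31)=-1, (24|31)=-1; (−1)^{0·1·15}·(-1)^1·(-1)^0 = -1.
v=3: a=3^-5·(≡1), b=3^4·(≡1) mod 3; (1|3)=+1, (1|3)=+1; (−1)^{-5·4·1}·(+1)^4·(+1)^-5 = +1.
v=7: a=7^0·(≡6), b=7^2·(≡4) mod 7; (6|7)=-1, (4|7)=+1; (−1)^{0·2·3}·(-1)^2·(+1)^0 = +1.
v=29: a=29^0·(≡12), b=29^1·(≡28) mod 29; (12|29)=-1, (28|29)=+1; (−1)^{0·1·14}·(-1)^1·(+1)^0 = -1.
v=2: v_2(a)=0, v_2(b)=-2; units ≡ 3, 3 (mod 8); ε·ε+αω+βω = 1·1+0·1+-2·1 ≡ 1  ⇒  (a,b)_2 = -1.
v=13: a=13^0·(≡3), b=13^-2·(≡4) mod 13; (3|13)=+1, (4|13)=+1; (−1)^{0·-2·6}·(+1)^-2·(+1)^0 = +1.
Ram(3, 36859) = {2, 29, 31, 41}; no ℚ_2-point on the conic.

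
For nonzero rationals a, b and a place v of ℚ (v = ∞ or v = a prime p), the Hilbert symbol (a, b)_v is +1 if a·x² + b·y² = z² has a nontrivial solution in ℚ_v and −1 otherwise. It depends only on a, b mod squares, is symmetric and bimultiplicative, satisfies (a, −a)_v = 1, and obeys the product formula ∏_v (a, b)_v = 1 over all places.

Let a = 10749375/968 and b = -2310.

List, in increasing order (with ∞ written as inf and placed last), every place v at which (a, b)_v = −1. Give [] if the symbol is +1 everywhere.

[2, 5]

Mod squares: a ≡ 78, b ≡ -2310. Check v ∈ {∞, 2, 3, 5, 7, 11, 13}.
v=∞: 78 > 0 and -2310 < 0  ⇒  (a,b)_∞ = +1.
v=11: a=11^-2·(≡4), b=11^1·(≡10) mod 11; (4|11)=+1, (10|11)=-1; (−1)^{-2·1·5}·(+1)^1·(-1)^-2 = +1.
v=7: a=7^2·(≡1), b=7^1·(≡6) mod 7; (1|7)=+1, (6|7)=-1; (−1)^{2·1·3}·(+1)^1·(-1)^2 = +1.
v=2: v_2(a)=-3, v_2(b)=1; units ≡ 7, 5 (mod 8); ε·ε+αω+βω = 1·0+-3·1+1·0 ≡ 1  ⇒  (a,b)_2 = -1.
v=3: a=3^3·(≡2), b=3^1·(≡1) mod 3; (2|3)=-1, (1|3)=+1; (−1)^{3·1·1}·(-1)^1·(+1)^3 = +1.
v=5: a=5^4·(≡3), b=5^1·(≡3) mod 5; (3|5)=-1, (3|5)=-1; (−1)^{4·1·2}·(-1)^1·(-1)^4 = -1.
v=13: a=13^1·(≡6), b=13^0·(≡4) mod 13; (6|13)=-1, (4|13)=+1; (−1)^{1·0·6}·(-1)^0·(+1)^1 = +1.
(78, -2310 / ℚ) ramifies at {2, 5}: a division algebra.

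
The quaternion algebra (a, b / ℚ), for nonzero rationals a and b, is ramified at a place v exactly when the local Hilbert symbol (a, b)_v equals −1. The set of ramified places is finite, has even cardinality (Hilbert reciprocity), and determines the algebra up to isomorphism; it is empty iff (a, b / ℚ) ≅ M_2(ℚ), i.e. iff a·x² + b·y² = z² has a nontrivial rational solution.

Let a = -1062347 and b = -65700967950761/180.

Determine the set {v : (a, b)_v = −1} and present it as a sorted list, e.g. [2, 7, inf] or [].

(a, b) ≡ (-1062347, -1045) mod (ℚ^×)²; places V = {2, 3, 5, 11, 13, 17, 19, 23, 43, 59, ∞}.
(a,b)_2: α=0, β=-2; u≡5, v≡3 (mod 8); ε(u)ε(v)=0·1, αω(v)=0·1, βω(u)=-2·1; sum ≡ 0  ⇒  +1.
(a,b)_∞: sgn(-1062347)=−, sgn(-1045)=−, so -1.
(a,b)_59: α=0, u≡7; β=2, v≡26 (mod 59); (7|59)=+1, (26|59)=+1; sign (−1)^0·+1^2·+1^0 = +1.
(a,b)_17: α=1, u≡1; β=2, v≡8 (mod 17); (1|17)=+1, (8|17)=+1; sign (−1)^0·+1^2·+1^1 = +1.
(a,b)_19: α=1, u≡4; β=1, v≡13 (mod 19); (4|19)=+1, (13|19)=-1; sign (−1)^1·+1^1·-1^1 = +1.
(a,b)_5: α=0, u≡3; β=-1, v≡4 (mod 5); (3|5)=-1, (4|5)=+1; sign (−1)^0·-1^-1·+1^0 = -1.
(a,b)_23: α=1, u≡18; β=0, v≡18 (mod 23); (18|23)=+1, (18|23)=+1; sign (−1)^0·+1^0·+1^1 = +1.
(a,b)_43: α=0, u≡11; β=2, v≡32 (mod 43); (11|43)=+1, (32|43)=-1; sign (−1)^0·+1^2·-1^0 = +1.
(a,b)_3: α=0, u≡1; β=-2, v≡2 (mod 3); (1|3)=+1, (2|3)=-1; sign (−1)^0·+1^-2·-1^0 = +1.
(a,b)_13: α=1, u≡12; β=2, v≡6 (mod 13); (12|13)=+1, (6|13)=-1; sign (−1)^0·+1^2·-1^1 = -1.
(a,b)_11: α=1, u≡3; β=1, v≡1 (mod 11); (3|11)=+1, (1|11)=+1; sign (−1)^1·+1^1·+1^1 = -1.
|Ram(-1062347, -1045)| = 4, even; anisotropic at {5, 11, 13, ∞}.

[5, 11, 13, inf]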